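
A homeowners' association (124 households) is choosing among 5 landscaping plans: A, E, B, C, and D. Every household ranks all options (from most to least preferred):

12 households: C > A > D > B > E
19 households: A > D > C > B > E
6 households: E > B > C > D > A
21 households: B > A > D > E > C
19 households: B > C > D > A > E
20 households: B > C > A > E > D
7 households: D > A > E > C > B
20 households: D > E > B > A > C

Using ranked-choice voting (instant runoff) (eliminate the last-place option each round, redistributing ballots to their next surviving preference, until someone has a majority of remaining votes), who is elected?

B

Round 1: A 19, E 6, B 60, C 12, D 27. Eliminate E.
Round 2: A 19, B 66, C 12, D 27. B has a majority.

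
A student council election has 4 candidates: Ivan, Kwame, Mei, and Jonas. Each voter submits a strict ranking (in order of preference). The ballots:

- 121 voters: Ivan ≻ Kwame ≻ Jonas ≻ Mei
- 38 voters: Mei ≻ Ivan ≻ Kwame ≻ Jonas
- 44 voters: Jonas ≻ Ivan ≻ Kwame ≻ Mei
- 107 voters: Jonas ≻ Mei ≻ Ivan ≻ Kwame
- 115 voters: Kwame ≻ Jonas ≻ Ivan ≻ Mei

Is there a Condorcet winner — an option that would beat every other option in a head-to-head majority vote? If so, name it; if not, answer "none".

Checking pairwise contests:
Jonas beats Ivan 266–159.
Ivan beats Kwame 310–115.
Ivan beats Mei 280–145.
Kwame beats Jonas 274–151.
Every option loses at least one head-to-head, so there is no Condorcet winner.

none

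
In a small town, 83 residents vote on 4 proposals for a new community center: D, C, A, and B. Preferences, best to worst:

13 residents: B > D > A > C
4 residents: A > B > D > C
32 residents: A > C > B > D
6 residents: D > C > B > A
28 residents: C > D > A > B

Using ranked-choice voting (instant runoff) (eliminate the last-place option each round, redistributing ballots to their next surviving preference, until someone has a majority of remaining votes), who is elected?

Round 1: D 6, C 28, A 36, B 13. Eliminate D.
Round 2: C 34, A 36, B 13. Eliminate B.
Round 3: C 34, A 49. A has a majority.

A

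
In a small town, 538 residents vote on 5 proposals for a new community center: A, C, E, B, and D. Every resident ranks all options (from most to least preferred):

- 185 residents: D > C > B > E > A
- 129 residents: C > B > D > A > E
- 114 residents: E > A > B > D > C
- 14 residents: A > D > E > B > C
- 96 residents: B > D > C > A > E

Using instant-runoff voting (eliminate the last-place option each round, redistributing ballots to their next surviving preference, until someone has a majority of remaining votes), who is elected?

D

Round 1: A 14, C 129, E 114, B 96, D 185. Eliminate A.
Round 2: C 129, E 114, B 96, D 199. Eliminate B.
Round 3: C 129, E 114, D 295. D has a majority.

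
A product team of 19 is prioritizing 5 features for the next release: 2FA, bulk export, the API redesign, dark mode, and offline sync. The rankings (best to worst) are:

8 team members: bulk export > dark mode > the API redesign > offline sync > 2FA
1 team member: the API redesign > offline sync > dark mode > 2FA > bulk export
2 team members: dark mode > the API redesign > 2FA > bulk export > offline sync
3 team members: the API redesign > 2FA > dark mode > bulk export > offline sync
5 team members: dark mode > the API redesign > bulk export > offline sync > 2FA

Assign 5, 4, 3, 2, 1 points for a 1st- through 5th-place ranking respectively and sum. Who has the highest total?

dark mode

2FA: 8·1 + 1·2 + 2·3 + 3·4 + 5·1 = 33
bulk export: 8·5 + 1·1 + 2·2 + 3·2 + 5·3 = 66
the API redesign: 8·3 + 1·5 + 2·4 + 3·5 + 5·4 = 72
dark mode: 8·4 + 1·3 + 2·5 + 3·3 + 5·5 = 79
offline sync: 8·2 + 1·4 + 2·1 + 3·1 + 5·2 = 35
dark mode has the highest Borda score (79).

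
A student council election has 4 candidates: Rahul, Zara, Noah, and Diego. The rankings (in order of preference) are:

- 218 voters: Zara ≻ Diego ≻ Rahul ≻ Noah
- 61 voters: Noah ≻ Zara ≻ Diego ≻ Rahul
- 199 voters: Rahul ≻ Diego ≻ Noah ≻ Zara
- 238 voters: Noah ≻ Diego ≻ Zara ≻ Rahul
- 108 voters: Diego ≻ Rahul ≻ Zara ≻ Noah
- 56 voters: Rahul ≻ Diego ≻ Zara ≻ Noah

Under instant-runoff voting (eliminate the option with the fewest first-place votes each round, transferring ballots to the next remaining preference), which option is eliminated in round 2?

Round 1: Rahul 255, Zara 218, Noah 299, Diego 108. Eliminate Diego.
Round 2: Rahul 363, Zara 218, Noah 299. Eliminate Zara.

Zara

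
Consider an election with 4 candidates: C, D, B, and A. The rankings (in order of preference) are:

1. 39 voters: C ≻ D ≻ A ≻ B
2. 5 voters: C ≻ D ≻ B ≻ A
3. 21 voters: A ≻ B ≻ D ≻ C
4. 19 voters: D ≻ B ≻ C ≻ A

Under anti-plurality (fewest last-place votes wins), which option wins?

Last-place votes: C 21, D 0, B 39, A 24.
D is ranked last by the fewest voters, so D wins.

D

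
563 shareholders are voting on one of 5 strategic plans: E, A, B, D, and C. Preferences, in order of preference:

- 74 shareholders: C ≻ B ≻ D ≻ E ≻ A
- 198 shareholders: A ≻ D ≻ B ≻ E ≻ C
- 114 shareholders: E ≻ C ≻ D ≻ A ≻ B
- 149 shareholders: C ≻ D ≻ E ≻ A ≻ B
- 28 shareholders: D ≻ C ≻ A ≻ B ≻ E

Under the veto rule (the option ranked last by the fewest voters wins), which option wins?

Last-place votes: E 28, A 74, B 263, D 0, C 198.
D is ranked last by the fewest voters, so D wins.

D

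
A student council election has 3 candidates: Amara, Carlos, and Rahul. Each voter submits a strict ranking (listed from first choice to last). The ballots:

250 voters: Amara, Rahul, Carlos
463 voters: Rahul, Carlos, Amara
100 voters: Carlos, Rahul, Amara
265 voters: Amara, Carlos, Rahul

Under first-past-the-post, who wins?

Amara

First-place votes: Amara 515, Carlos 100, Rahul 463.
Amara has the most first-place votes.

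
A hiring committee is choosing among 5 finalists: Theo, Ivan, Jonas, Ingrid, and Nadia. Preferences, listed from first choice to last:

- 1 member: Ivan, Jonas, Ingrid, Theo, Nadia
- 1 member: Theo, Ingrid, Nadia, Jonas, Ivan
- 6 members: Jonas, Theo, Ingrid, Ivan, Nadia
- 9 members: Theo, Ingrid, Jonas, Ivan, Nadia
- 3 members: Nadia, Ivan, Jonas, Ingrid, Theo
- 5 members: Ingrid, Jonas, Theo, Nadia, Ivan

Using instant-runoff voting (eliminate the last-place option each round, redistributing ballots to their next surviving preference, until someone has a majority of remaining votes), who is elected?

Round 1: Theo 10, Ivan 1, Jonas 6, Ingrid 5, Nadia 3. Eliminate Ivan.
Round 2: Theo 10, Jonas 7, Ingrid 5, Nadia 3. Eliminate Nadia.
Round 3: Theo 10, Jonas 10, Ingrid 5. Eliminate Ingrid.
Round 4: Theo 10, Jonas 15. Jonas has a majority.

Jonas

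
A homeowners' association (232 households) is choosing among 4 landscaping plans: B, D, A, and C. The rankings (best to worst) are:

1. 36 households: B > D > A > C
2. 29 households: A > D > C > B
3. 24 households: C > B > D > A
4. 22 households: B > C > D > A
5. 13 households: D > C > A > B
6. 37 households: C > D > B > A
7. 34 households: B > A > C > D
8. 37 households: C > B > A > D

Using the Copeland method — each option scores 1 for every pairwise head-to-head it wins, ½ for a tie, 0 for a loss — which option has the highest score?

C

B: beats D and A; loses to C → score 2.
D: beats A; loses to B and C → score 1.
A: loses to B, D, and C → score 0.
C: beats B, D, and A → score 3.
C has the best pairwise record.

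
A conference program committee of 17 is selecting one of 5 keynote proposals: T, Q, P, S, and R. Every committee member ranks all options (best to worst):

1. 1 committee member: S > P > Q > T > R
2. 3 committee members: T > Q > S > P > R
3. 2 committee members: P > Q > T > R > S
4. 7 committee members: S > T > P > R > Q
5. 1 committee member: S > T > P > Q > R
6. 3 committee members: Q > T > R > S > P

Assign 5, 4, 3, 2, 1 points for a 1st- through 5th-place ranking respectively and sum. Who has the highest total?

T: 1·2 + 3·5 + 2·3 + 7·4 + 1·4 + 3·4 = 67
Q: 1·3 + 3·4 + 2·4 + 7·1 + 1·2 + 3·5 = 47
P: 1·4 + 3·2 + 2·5 + 7·3 + 1·3 + 3·1 = 47
S: 1·5 + 3·3 + 2·1 + 7·5 + 1·5 + 3·2 = 62
R: 1·1 + 3·1 + 2·2 + 7·2 + 1·1 + 3·3 = 32
T has the highest Borda score (67).

T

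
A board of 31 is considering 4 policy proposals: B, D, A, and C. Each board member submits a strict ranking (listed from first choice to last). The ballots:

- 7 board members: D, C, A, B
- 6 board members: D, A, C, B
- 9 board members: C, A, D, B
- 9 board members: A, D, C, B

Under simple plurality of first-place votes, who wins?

First-place votes: B 0, D 13, A 9, C 9.
D has the most first-place votes.

D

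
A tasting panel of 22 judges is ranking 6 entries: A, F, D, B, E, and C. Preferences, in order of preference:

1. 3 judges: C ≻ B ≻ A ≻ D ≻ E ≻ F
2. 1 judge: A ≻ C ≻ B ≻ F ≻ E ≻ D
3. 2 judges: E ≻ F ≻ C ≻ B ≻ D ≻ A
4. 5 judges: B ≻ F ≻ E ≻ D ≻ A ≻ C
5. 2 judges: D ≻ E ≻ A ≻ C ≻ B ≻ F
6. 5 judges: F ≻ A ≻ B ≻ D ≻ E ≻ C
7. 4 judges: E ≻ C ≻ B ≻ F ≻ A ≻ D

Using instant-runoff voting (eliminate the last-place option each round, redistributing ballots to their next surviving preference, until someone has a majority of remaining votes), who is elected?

B

Round 1: A 1, F 5, D 2, B 5, E 6, C 3. Eliminate A.
Round 2: F 5, D 2, B 5, E 6, C 4. Eliminate D.
Round 3: F 5, B 5, E 8, C 4. Eliminate C.
Round 4: F 5, B 9, E 8. Eliminate F.
Round 5: B 14, E 8. B has a majority.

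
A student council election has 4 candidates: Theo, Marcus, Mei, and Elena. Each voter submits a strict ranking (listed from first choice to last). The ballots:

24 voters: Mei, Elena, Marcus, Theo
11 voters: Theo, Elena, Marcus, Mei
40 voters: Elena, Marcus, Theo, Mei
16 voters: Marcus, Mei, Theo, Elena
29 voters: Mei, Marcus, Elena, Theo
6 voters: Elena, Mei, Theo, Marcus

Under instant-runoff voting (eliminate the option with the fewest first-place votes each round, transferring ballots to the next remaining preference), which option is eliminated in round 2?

Round 1: Theo 11, Marcus 16, Mei 53, Elena 46. Eliminate Theo.
Round 2: Marcus 16, Mei 53, Elena 57. Eliminate Marcus.

Marcus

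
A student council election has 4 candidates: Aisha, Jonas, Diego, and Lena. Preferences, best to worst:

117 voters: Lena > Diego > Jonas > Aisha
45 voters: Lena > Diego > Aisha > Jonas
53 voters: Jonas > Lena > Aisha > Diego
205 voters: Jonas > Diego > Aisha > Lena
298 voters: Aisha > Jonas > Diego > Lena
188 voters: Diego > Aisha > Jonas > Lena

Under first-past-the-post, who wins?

First-place votes: Aisha 298, Jonas 258, Diego 188, Lena 162.
Aisha has the most first-place votes.

Aisha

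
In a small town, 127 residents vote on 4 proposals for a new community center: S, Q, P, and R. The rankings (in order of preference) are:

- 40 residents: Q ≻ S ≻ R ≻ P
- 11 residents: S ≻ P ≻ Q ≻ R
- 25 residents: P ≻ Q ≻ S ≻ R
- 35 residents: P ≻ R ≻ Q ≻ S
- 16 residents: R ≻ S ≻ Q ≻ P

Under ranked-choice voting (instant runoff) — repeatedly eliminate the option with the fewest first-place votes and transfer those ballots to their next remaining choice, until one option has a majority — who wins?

Round 1: S 11, Q 40, P 60, R 16. Eliminate S.
Round 2: Q 40, P 71, R 16. P has a majority.

P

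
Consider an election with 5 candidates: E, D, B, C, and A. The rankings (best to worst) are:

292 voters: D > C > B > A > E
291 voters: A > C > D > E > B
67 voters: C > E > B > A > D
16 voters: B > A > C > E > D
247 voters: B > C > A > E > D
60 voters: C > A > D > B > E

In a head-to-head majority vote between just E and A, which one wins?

A

Voters preferring E to A: 67; preferring A to E: 906.
A wins the head-to-head.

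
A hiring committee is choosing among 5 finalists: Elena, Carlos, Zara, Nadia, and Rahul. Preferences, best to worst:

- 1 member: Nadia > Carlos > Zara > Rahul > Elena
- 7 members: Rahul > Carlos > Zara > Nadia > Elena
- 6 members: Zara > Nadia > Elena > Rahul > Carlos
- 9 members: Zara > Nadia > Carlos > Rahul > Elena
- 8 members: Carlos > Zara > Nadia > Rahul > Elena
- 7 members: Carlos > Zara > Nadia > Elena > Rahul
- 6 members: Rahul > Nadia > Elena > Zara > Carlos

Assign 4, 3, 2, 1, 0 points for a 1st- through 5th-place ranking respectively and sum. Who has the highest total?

Zara

Elena: 1·0 + 7·0 + 6·2 + 9·0 + 8·0 + 7·1 + 6·2 = 31
Carlos: 1·3 + 7·3 + 6·0 + 9·2 + 8·4 + 7·4 + 6·0 = 102
Zara: 1·2 + 7·2 + 6·4 + 9·4 + 8·3 + 7·3 + 6·1 = 127
Nadia: 1·4 + 7·1 + 6·3 + 9·3 + 8·2 + 7·2 + 6·3 = 104
Rahul: 1·1 + 7·4 + 6·1 + 9·1 + 8·1 + 7·0 + 6·4 = 76
Zara has the highest Borda score (127).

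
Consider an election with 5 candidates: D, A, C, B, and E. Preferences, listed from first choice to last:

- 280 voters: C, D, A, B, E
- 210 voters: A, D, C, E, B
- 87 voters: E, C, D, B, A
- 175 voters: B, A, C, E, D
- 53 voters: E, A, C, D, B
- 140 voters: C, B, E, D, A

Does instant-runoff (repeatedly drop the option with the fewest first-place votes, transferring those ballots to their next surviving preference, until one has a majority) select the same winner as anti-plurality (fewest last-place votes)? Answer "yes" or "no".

yes

Instant-runoff — R1 D 0, A 210, C 420, B 175, E 140 (D out); R2 A 210, C 420, B 175, E 140 (E out); R3 A 263, C 507, B 175 (C winner). Winner: C.
Anti-plurality — last-place votes: D 175, A 227, C 0, B 263, E 280. Winner: C.
The two methods agree.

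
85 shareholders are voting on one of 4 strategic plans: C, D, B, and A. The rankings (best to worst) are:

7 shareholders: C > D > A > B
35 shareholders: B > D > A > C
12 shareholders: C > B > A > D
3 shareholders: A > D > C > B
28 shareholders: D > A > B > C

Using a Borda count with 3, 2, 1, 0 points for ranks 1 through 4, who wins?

D

C: 7·3 + 35·0 + 12·3 + 3·1 + 28·0 = 60
D: 7·2 + 35·2 + 12·0 + 3·2 + 28·3 = 174
B: 7·0 + 35·3 + 12·2 + 3·0 + 28·1 = 157
A: 7·1 + 35·1 + 12·1 + 3·3 + 28·2 = 119
D has the highest Borda score (174).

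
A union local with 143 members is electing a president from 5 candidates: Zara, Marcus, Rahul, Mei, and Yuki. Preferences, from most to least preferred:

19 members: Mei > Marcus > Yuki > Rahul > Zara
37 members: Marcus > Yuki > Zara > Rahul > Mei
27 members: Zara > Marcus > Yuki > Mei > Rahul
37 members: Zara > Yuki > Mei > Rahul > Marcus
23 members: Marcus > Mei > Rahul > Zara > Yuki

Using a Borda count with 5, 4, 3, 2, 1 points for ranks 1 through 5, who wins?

Marcus

Zara: 19·1 + 37·3 + 27·5 + 37·5 + 23·2 = 496
Marcus: 19·4 + 37·5 + 27·4 + 37·1 + 23·5 = 521
Rahul: 19·2 + 37·2 + 27·1 + 37·2 + 23·3 = 282
Mei: 19·5 + 37·1 + 27·2 + 37·3 + 23·4 = 389
Yuki: 19·3 + 37·4 + 27·3 + 37·4 + 23·1 = 457
Marcus has the highest Borda score (521).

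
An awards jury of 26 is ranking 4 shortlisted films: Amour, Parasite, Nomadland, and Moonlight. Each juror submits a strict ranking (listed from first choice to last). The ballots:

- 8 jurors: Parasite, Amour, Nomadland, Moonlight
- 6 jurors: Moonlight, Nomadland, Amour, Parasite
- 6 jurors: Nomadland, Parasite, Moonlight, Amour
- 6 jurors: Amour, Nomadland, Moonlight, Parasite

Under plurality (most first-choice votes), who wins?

First-place votes: Amour 6, Parasite 8, Nomadland 6, Moonlight 6.
Parasite has the most first-place votes.

Parasite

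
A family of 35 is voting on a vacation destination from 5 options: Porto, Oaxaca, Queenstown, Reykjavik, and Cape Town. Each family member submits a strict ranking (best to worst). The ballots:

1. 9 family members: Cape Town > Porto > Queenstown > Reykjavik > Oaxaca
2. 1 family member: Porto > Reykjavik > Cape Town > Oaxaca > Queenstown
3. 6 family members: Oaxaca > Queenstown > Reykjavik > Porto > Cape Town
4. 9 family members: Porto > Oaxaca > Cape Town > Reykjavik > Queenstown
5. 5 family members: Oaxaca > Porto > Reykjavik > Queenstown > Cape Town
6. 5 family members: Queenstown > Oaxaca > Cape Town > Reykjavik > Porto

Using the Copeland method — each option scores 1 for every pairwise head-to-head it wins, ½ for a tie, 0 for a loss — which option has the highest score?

Porto: beats Oaxaca, Queenstown, Reykjavik, and Cape Town → score 4.
Oaxaca: beats Queenstown, Reykjavik, and Cape Town; loses to Porto → score 3.
Queenstown: beats Reykjavik; loses to Porto, Oaxaca, and Cape Town → score 1.
Reykjavik: loses to Porto, Oaxaca, Queenstown, and Cape Town → score 0.
Cape Town: beats Queenstown and Reykjavik; loses to Porto and Oaxaca → score 2.
Porto has the best pairwise record.

Porto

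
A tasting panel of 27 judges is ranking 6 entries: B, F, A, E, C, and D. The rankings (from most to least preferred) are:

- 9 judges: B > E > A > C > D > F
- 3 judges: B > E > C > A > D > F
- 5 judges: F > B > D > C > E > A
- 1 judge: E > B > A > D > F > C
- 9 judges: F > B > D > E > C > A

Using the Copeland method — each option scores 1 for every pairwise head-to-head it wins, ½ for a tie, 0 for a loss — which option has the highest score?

B: beats A, E, C, and D; loses to F → score 4.
F: beats B, A, E, C, and D → score 5.
A: loses to B, F, E, C, and D → score 0.
E: beats A and C; loses to B, F, and D → score 2.
C: beats A; loses to B, F, E, and D → score 1.
D: beats A, E, and C; loses to B and F → score 3.
F has the best pairwise record.

F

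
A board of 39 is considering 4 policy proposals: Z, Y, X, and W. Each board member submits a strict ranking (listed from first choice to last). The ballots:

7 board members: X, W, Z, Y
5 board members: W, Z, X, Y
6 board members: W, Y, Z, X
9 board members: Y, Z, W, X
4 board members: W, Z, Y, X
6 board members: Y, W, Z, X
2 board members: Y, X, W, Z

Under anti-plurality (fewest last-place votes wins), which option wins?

W

Last-place votes: Z 2, Y 12, X 25, W 0.
W is ranked last by the fewest voters, so W wins.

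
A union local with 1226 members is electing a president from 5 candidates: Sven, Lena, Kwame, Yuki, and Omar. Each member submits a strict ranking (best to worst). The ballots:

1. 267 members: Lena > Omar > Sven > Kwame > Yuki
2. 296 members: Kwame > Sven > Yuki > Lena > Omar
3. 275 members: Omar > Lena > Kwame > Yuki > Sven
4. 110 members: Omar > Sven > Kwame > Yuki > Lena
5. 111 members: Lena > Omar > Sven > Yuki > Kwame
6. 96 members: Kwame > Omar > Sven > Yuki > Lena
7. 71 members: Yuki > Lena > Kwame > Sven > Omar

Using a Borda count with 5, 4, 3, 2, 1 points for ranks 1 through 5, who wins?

Sven: 267·3 + 296·4 + 275·1 + 110·4 + 111·3 + 96·3 + 71·2 = 3463
Lena: 267·5 + 296·2 + 275·4 + 110·1 + 111·5 + 96·1 + 71·4 = 4072
Kwame: 267·2 + 296·5 + 275·3 + 110·3 + 111·1 + 96·5 + 71·3 = 3973
Yuki: 267·1 + 296·3 + 275·2 + 110·2 + 111·2 + 96·2 + 71·5 = 2694
Omar: 267·4 + 296·1 + 275·5 + 110·5 + 111·4 + 96·4 + 71·1 = 4188
Omar has the highest Borda score (4188).

Omar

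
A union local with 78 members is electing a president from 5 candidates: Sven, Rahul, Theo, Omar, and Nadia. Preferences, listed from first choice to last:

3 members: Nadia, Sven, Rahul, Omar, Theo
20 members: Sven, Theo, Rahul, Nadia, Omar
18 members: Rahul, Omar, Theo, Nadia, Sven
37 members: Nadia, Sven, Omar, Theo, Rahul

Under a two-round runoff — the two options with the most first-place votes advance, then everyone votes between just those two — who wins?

Round 1 first-place votes: Sven 20, Rahul 18, Theo 0, Omar 0, Nadia 40.
Nadia and Sven advance.
Runoff: Nadia is preferred to Sven by 58 voters; Sven by 20.
Nadia wins the runoff.

Nadia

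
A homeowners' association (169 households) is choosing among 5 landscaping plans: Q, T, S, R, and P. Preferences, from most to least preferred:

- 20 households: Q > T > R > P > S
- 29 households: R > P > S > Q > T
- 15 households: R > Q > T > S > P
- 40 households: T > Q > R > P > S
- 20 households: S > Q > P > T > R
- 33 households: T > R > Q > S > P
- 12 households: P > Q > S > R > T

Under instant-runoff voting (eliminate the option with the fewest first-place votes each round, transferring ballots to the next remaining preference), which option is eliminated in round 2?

S

Round 1: Q 20, T 73, S 20, R 44, P 12. Eliminate P.
Round 2: Q 32, T 73, S 20, R 44. Eliminate S.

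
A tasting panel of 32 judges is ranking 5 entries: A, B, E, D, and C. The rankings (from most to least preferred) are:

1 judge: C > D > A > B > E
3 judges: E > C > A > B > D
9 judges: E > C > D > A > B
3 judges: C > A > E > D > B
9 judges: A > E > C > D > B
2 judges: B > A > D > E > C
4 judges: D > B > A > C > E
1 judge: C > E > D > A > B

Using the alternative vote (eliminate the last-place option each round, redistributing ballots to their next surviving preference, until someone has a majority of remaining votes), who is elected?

A

Round 1: A 9, B 2, E 12, D 4, C 5. Eliminate B.
Round 2: A 11, E 12, D 4, C 5. Eliminate D.
Round 3: A 15, E 12, C 5. Eliminate C.
Round 4: A 19, E 13. A has a majority.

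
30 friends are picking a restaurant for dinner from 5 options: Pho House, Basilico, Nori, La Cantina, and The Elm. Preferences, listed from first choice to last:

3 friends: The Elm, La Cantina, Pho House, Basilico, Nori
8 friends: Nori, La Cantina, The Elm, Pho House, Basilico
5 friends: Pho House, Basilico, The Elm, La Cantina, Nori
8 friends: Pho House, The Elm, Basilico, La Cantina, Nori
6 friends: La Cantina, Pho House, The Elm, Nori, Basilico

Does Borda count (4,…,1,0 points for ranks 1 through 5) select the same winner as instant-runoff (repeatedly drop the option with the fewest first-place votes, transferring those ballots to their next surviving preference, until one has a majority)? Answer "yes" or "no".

Borda — scores: Pho House 84, Basilico 34, Nori 38, La Cantina 70, The Elm 74. Winner: Pho House.
Instant-runoff — R1 Pho House 13, Basilico 0, Nori 8, La Cantina 6, The Elm 3 (Basilico out); R2 Pho House 13, Nori 8, La Cantina 6, The Elm 3 (The Elm out); R3 Pho House 13, Nori 8, La Cantina 9 (Nori out); R4 Pho House 13, La Cantina 17 (La Cantina winner). Winner: La Cantina.
The two methods disagree.

no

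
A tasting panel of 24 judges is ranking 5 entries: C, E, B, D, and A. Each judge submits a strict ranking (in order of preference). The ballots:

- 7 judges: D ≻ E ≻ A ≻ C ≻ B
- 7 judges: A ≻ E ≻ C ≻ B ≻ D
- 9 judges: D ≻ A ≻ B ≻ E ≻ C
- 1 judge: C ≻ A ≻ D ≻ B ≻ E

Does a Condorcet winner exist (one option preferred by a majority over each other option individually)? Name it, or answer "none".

D vs C: 16–8 for D.
D vs E: 17–7 for D.
D vs B: 17–7 for D.
D vs A: 16–8 for D.
D beats every other option head-to-head.

D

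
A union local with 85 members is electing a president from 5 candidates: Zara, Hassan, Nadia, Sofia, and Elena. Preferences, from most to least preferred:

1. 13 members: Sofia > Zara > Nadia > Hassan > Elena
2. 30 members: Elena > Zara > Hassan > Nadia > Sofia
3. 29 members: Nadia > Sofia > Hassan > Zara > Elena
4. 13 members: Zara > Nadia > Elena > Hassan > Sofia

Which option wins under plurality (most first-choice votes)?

First-place votes: Zara 13, Hassan 0, Nadia 29, Sofia 13, Elena 30.
Elena has the most first-place votes.

Elena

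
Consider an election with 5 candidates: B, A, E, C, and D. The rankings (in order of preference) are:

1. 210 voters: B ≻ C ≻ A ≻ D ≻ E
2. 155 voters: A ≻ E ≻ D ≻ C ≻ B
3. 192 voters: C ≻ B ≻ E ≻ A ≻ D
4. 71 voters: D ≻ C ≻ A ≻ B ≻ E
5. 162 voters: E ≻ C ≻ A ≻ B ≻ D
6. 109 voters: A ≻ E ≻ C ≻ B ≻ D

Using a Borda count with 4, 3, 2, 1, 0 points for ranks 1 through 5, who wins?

C

B: 210·4 + 155·0 + 192·3 + 71·1 + 162·1 + 109·1 = 1758
A: 210·2 + 155·4 + 192·1 + 71·2 + 162·2 + 109·4 = 2134
E: 210·0 + 155·3 + 192·2 + 71·0 + 162·4 + 109·3 = 1824
C: 210·3 + 155·1 + 192·4 + 71·3 + 162·3 + 109·2 = 2470
D: 210·1 + 155·2 + 192·0 + 71·4 + 162·0 + 109·0 = 804
C has the highest Borda score (2470).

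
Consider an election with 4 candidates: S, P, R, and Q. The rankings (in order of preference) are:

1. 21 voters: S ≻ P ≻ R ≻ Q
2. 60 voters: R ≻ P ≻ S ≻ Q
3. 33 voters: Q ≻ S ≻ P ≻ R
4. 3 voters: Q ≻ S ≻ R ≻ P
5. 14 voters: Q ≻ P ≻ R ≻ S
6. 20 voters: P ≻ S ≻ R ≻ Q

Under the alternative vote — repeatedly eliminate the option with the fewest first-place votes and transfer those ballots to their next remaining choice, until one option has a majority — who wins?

R

Round 1: S 21, P 20, R 60, Q 50. Eliminate P.
Round 2: S 41, R 60, Q 50. Eliminate S.
Round 3: R 101, Q 50. R has a majority.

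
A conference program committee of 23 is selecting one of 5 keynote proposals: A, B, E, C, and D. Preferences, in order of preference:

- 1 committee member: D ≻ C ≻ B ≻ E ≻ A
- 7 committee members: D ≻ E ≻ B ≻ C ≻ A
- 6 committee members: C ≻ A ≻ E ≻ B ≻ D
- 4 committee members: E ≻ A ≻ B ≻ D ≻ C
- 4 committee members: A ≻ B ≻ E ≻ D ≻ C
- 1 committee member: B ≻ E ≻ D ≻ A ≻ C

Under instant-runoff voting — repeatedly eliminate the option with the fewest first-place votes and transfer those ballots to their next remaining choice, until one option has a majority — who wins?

E

Round 1: A 4, B 1, E 4, C 6, D 8. Eliminate B.
Round 2: A 4, E 5, C 6, D 8. Eliminate A.
Round 3: E 9, C 6, D 8. Eliminate C.
Round 4: E 15, D 8. E has a majority.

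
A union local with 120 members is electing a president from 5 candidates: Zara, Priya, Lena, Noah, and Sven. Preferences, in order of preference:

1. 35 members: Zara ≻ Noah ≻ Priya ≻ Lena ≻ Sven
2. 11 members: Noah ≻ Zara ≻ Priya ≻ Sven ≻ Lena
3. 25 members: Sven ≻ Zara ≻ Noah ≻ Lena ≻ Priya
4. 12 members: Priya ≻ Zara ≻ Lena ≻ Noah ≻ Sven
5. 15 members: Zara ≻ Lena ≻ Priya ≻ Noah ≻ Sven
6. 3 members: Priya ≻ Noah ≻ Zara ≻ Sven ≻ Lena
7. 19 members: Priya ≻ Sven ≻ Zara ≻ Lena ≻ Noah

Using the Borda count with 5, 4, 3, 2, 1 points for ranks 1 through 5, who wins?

Zara: 35·5 + 11·4 + 25·4 + 12·4 + 15·5 + 3·3 + 19·3 = 508
Priya: 35·3 + 11·3 + 25·1 + 12·5 + 15·3 + 3·5 + 19·5 = 378
Lena: 35·2 + 11·1 + 25·2 + 12·3 + 15·4 + 3·1 + 19·2 = 268
Noah: 35·4 + 11·5 + 25·3 + 12·2 + 15·2 + 3·4 + 19·1 = 355
Sven: 35·1 + 11·2 + 25·5 + 12·1 + 15·1 + 3·2 + 19·4 = 291
Zara has the highest Borda score (508).

Zara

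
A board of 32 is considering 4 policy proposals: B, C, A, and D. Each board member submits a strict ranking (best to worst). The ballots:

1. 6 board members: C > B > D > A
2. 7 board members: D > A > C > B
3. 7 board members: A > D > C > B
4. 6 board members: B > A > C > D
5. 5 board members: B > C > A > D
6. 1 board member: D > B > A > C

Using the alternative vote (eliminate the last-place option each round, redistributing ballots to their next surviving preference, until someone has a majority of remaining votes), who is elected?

Round 1: B 11, C 6, A 7, D 8. Eliminate C.
Round 2: B 17, A 7, D 8. B has a majority.

B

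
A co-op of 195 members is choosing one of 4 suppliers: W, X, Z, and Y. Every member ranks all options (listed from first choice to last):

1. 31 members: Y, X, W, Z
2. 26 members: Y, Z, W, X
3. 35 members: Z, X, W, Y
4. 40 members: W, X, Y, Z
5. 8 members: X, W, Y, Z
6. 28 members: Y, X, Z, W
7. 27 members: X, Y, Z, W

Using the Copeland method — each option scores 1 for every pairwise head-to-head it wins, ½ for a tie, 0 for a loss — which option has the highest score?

X

W: loses to X, Z, and Y → score 0.
X: beats W, Z, and Y → score 3.
Z: beats W; loses to X and Y → score 1.
Y: beats W and Z; loses to X → score 2.
X has the best pairwise record.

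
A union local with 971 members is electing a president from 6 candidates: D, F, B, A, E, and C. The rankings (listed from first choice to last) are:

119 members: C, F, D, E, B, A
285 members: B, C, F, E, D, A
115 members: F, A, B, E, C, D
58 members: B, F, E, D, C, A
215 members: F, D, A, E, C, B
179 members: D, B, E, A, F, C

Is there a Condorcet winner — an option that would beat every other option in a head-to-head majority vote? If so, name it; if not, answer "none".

none

Checking pairwise contests:
F beats D 792–179.
B beats F 522–449.
D beats B 513–458.
D beats A 856–115.
D beats E 513–458.
F beats C 567–404.
Every option loses at least one head-to-head, so there is no Condorcet winner.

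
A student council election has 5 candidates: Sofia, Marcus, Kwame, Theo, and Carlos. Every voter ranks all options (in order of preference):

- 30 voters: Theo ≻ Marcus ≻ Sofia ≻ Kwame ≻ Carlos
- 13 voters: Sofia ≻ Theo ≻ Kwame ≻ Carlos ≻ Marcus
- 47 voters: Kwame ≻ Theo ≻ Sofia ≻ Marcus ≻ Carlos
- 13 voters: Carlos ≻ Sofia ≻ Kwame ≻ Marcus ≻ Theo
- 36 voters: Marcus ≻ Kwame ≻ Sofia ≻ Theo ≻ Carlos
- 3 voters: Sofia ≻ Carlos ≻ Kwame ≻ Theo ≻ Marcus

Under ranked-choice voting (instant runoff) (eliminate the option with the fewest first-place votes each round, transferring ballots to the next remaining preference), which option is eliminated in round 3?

Round 1: Sofia 16, Marcus 36, Kwame 47, Theo 30, Carlos 13. Eliminate Carlos.
Round 2: Sofia 29, Marcus 36, Kwame 47, Theo 30. Eliminate Sofia.
Round 3: Marcus 36, Kwame 63, Theo 43. Eliminate Marcus.

Marcus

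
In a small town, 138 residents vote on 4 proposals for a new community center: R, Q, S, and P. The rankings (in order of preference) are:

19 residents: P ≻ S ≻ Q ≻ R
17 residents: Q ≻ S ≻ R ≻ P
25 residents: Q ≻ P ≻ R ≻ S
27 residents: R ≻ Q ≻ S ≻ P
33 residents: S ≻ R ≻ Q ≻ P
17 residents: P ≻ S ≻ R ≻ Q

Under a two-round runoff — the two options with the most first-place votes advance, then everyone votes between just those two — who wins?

Q

Round 1 first-place votes: R 27, Q 42, S 33, P 36.
Q and P advance.
Runoff: Q is preferred to P by 102 voters; P by 36.
Q wins the runoff.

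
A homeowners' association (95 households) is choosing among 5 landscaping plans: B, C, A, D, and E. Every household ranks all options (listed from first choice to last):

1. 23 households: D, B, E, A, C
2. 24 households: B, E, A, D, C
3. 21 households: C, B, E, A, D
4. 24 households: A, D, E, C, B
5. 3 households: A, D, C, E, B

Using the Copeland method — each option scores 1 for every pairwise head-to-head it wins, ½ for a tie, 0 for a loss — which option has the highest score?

B: beats A and E; loses to C and D → score 2.
C: beats B; loses to A, D, and E → score 1.
A: beats C and D; loses to B and E → score 2.
D: beats B, C, and E; loses to A → score 3.
E: beats C and A; loses to B and D → score 2.
D has the best pairwise record.

D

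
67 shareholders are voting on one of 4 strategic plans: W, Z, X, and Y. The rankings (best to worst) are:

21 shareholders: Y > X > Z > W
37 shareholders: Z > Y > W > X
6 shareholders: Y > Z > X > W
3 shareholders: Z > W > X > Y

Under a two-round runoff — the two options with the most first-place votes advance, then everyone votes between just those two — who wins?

Z

Round 1 first-place votes: W 0, Z 40, X 0, Y 27.
Z and Y advance.
Runoff: Z is preferred to Y by 40 voters; Y by 27.
Z wins the runoff.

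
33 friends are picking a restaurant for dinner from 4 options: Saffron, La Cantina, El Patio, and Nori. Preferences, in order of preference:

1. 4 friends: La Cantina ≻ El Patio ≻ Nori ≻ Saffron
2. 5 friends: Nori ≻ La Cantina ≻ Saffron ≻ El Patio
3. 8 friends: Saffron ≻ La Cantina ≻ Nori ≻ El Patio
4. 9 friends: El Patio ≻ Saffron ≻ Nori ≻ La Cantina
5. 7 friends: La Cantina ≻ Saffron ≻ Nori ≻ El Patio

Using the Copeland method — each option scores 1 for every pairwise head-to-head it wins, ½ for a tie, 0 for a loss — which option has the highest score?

Saffron

Saffron: beats La Cantina, El Patio, and Nori → score 3.
La Cantina: beats El Patio and Nori; loses to Saffron → score 2.
El Patio: loses to Saffron, La Cantina, and Nori → score 0.
Nori: beats El Patio; loses to Saffron and La Cantina → score 1.
Saffron has the best pairwise record.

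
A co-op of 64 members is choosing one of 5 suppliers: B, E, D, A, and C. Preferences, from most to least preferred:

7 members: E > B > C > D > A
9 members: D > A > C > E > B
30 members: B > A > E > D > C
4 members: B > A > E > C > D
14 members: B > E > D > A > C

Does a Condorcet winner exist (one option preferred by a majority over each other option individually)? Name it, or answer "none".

B

B vs E: 48–16 for B.
B vs D: 55–9 for B.
B vs A: 55–9 for B.
B vs C: 55–9 for B.
B beats every other option head-to-head.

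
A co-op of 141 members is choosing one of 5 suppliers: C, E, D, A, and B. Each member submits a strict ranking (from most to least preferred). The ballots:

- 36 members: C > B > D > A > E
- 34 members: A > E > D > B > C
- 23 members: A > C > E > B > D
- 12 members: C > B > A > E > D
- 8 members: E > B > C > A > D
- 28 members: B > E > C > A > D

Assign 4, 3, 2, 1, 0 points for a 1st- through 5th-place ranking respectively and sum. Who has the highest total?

C: 36·4 + 34·0 + 23·3 + 12·4 + 8·2 + 28·2 = 333
E: 36·0 + 34·3 + 23·2 + 12·1 + 8·4 + 28·3 = 276
D: 36·2 + 34·2 + 23·0 + 12·0 + 8·0 + 28·0 = 140
A: 36·1 + 34·4 + 23·4 + 12·2 + 8·1 + 28·1 = 324
B: 36·3 + 34·1 + 23·1 + 12·3 + 8·3 + 28·4 = 337
B has the highest Borda score (337).

B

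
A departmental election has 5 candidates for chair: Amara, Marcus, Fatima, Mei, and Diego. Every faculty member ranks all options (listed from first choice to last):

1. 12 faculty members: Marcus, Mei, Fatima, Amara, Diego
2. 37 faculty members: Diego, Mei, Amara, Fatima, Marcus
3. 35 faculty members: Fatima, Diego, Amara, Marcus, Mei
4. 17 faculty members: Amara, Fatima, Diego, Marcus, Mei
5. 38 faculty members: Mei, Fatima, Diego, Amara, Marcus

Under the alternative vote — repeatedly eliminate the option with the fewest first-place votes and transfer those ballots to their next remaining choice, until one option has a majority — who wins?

Mei

Round 1: Amara 17, Marcus 12, Fatima 35, Mei 38, Diego 37. Eliminate Marcus.
Round 2: Amara 17, Fatima 35, Mei 50, Diego 37. Eliminate Amara.
Round 3: Fatima 52, Mei 50, Diego 37. Eliminate Diego.
Round 4: Fatima 52, Mei 87. Mei has a majority.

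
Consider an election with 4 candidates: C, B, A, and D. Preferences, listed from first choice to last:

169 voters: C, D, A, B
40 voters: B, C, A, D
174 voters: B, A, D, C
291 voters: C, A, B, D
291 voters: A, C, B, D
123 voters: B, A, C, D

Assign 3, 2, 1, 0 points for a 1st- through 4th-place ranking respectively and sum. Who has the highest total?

A

C: 169·3 + 40·2 + 174·0 + 291·3 + 291·2 + 123·1 = 2165
B: 169·0 + 40·3 + 174·3 + 291·1 + 291·1 + 123·3 = 1593
A: 169·1 + 40·1 + 174·2 + 291·2 + 291·3 + 123·2 = 2258
D: 169·2 + 40·0 + 174·1 + 291·0 + 291·0 + 123·0 = 512
A has the highest Borda score (2258).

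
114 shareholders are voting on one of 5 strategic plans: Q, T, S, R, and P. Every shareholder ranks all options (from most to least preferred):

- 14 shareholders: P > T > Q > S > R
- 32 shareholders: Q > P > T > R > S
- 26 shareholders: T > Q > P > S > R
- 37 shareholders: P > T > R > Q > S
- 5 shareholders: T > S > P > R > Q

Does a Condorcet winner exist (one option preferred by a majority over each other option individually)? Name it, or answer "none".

Checking pairwise contests:
T beats Q 82–32.
P beats T 83–31.
Q beats S 109–5.
Q beats R 72–42.
Q beats P 58–56.
Every option loses at least one head-to-head, so there is no Condorcet winner.

none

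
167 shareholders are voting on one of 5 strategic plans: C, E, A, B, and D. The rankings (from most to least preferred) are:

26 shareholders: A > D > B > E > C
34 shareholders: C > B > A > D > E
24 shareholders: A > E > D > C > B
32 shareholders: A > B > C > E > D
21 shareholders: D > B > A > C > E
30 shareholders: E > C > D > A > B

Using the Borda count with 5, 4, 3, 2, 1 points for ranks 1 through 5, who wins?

C: 26·1 + 34·5 + 24·2 + 32·3 + 21·2 + 30·4 = 502
E: 26·2 + 34·1 + 24·4 + 32·2 + 21·1 + 30·5 = 417
A: 26·5 + 34·3 + 24·5 + 32·5 + 21·3 + 30·2 = 635
B: 26·3 + 34·4 + 24·1 + 32·4 + 21·4 + 30·1 = 480
D: 26·4 + 34·2 + 24·3 + 32·1 + 21·5 + 30·3 = 471
A has the highest Borda score (635).

A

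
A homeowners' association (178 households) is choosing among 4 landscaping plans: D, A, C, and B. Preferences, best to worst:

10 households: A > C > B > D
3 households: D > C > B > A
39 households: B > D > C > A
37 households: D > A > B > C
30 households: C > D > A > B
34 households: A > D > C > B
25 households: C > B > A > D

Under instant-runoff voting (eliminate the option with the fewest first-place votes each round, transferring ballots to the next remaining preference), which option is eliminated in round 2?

Round 1: D 40, A 44, C 55, B 39. Eliminate B.
Round 2: D 79, A 44, C 55. Eliminate A.

A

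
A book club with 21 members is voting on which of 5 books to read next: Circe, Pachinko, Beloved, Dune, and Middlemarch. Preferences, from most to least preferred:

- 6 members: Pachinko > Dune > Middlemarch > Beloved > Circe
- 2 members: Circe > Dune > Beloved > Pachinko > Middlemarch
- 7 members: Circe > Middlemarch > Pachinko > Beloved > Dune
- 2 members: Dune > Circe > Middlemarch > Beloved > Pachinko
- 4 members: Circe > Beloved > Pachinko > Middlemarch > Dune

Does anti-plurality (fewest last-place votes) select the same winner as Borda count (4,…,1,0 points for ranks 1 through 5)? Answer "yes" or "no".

Anti-plurality — last-place votes: Circe 6, Pachinko 2, Beloved 0, Dune 11, Middlemarch 2. Winner: Beloved.
Borda — scores: Circe 58, Pachinko 48, Beloved 31, Dune 32, Middlemarch 41. Winner: Circe.
The two methods disagree.

no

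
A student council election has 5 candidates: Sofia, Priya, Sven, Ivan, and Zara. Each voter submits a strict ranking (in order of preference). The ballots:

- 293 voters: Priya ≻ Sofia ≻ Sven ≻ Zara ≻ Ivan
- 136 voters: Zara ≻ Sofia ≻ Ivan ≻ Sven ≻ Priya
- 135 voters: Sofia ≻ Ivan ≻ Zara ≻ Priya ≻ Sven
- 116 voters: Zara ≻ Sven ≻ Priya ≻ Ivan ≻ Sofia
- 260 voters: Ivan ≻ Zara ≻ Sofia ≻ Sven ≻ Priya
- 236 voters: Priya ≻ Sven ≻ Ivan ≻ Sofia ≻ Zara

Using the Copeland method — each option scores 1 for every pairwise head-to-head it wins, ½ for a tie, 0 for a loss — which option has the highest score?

Sofia: beats Sven and Zara; loses to Priya and Ivan → score 2.
Priya: beats Sofia, Sven, and Ivan; loses to Zara → score 3.
Sven: beats Ivan; loses to Sofia, Priya, and Zara → score 1.
Ivan: beats Sofia and Zara; loses to Priya and Sven → score 2.
Zara: beats Priya and Sven; loses to Sofia and Ivan → score 2.
Priya has the best pairwise record.

Priya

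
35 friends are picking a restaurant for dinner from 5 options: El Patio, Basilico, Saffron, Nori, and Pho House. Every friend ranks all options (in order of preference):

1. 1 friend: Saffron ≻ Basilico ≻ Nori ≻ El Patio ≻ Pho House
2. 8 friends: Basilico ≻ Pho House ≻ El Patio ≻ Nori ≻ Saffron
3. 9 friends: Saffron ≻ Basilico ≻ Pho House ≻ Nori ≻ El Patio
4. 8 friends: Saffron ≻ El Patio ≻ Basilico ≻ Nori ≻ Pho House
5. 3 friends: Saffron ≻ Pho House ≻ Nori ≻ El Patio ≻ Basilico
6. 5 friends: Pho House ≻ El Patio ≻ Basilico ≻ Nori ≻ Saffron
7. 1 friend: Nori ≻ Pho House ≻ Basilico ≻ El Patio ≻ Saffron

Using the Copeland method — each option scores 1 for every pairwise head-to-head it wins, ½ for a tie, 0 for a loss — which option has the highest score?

Saffron

El Patio: beats Nori; loses to Basilico, Saffron, and Pho House → score 1.
Basilico: beats El Patio, Nori, and Pho House; loses to Saffron → score 3.
Saffron: beats El Patio, Basilico, Nori, and Pho House → score 4.
Nori: loses to El Patio, Basilico, Saffron, and Pho House → score 0.
Pho House: beats El Patio and Nori; loses to Basilico and Saffron → score 2.
Saffron has the best pairwise record.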